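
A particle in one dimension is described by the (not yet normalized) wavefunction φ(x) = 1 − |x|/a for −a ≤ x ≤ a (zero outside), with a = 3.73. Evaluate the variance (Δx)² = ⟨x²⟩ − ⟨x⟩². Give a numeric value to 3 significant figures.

Compute ⟨x⟩ and ⟨x²⟩ separately, then (Δx)² = ⟨x²⟩ − ⟨x⟩².
φ is even, so ∫ over [−a, a] = 2∫₀ᵃ with φ = 1 − x/a there: ∫₀ᵃ (1 − x/a)² dx = a/3, ∫₀ᵃ x²(1 − x/a)² dx = a³/30, ∫₀ᵃ x⁴(1 − x/a)² dx = a⁵/105.
Normalization: ∫|φ|² dx = 2.4867.
⟨x⟩ = 0.0000 and ⟨x²⟩ = 1.3913.
(Δx)² = 1.3913 − (0.0000)² = 1.3913.

1.39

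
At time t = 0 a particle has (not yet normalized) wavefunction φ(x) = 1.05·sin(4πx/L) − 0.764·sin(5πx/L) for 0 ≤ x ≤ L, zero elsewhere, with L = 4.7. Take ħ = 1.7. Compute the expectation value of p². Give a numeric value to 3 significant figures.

24.7

p² φ = −ħ² d²φ/dx²; ⟨p²⟩ = −ħ² ∫ φ*·φ'' dx / ∫|φ|² dx.
d²/dx² sin(jπx/L) = −(jπ/L)²·sin(jπx/L); on 0 ≤ x ≤ L, ∫sin²(jπx/L) dx = L/2 and ∫sin(jπx/L)·sin(lπx/L) dx = 0 for j ≠ l, so only diagonal terms survive in ∫|φ|² and ∫φ·φ″; ∫φ·φ′ dx = [φ²/2] between the walls = 0.
State is unnormalized: ∫|φ|² dx = 3.9626, and ∫φ*·(−ħ² φ'') dx = 97.805, so ⟨p²⟩ = 97.805 / 3.9626.
⟨p²⟩ = 24.682.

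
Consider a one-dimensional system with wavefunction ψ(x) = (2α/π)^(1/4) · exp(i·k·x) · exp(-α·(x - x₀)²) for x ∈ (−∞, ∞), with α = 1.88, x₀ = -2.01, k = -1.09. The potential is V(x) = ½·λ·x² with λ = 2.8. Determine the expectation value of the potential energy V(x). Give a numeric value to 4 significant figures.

5.842

⟨V⟩ = ∫ V(x)·|ψ|² dx.
Gaussian moments (u = x − x₀): ∫u^(2j)·e^(−2αu²) du = (2j−1)!!/(4α)^j · √(π/(2α)), odd powers integrate to 0; here √(π/(2α)) = 0.91407.
⟨V⟩ = 5.8423.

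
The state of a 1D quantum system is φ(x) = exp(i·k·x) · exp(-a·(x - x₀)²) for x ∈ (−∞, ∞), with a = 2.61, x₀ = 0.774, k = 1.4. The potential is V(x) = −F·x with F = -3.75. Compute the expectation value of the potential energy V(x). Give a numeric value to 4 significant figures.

2.903

⟨V⟩ = ∫ V(x)·|φ|² dx / ∫|φ|² dx.
Gaussian moments (u = x − x₀): ∫u^(2j)·e^(−2au²) du = (2j−1)!!/(4a)^j · √(π/(2a)), odd powers integrate to 0; here √(π/(2a)) = 0.77578.
State is unnormalized: ∫|φ|² dx = 0.77578, and ∫φ*·V(x)·φ dx = 2.2517, so ⟨V⟩ = 2.2517 / 0.77578.
⟨V⟩ = 2.9025.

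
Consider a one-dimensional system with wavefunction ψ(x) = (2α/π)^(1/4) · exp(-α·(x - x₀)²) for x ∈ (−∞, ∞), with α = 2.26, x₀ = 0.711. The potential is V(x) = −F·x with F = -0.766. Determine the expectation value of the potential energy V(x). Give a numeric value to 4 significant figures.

⟨V⟩ = ∫ V(x)·|ψ|² dx.
Gaussian moments (u = x − x₀): ∫u^(2j)·e^(−2αu²) du = (2j−1)!!/(4α)^j · √(π/(2α)), odd powers integrate to 0; here √(π/(2α)) = 0.83369.
⟨V⟩ = 0.54463.

0.5446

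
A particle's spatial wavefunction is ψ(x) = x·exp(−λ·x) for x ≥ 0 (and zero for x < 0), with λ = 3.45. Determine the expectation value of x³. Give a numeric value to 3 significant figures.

0.183

⟨x³⟩ = ∫ x³·|ψ|² dx / ∫|ψ|² dx (integrals over the domain).
Every integrand reduces to terms xʲ·e^(−2λx) on [0, ∞); use ∫₀^∞ xʲ·e^(−2λx) dx = j!/(2λ)^(j+1).
State is unnormalized: ∫|ψ|² dx = 0.0060881, and ∫ψ*·x³·ψ dx = 0.0011120, so ⟨x³⟩ = 0.0011120 / 0.0060881.
⟨x³⟩ = 0.18264.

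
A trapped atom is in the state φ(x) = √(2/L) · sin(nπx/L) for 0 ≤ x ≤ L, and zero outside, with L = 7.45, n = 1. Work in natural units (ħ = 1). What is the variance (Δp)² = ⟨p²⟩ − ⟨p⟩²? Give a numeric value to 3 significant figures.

0.178

Compute ⟨p⟩ and ⟨p²⟩ separately; (Δp)² = ⟨p²⟩ − ⟨p⟩².
d/dx sin(nπx/L) = (nπ/L)·cos(nπx/L) and d²/dx² sin(nπx/L) = −(nπ/L)²·sin(nπx/L); on 0 ≤ x ≤ L, ∫sin²(nπx/L) dx = L/2 and ∫sin(nπx/L)·cos(nπx/L) dx = 0.
⟨p⟩ = 0.0000 and ⟨p²⟩ = 0.17782.
(Δp)² = 0.17782 − (0.0000)² = 0.17782.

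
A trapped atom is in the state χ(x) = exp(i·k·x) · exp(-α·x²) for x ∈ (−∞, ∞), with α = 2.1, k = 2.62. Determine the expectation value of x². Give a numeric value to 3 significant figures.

⟨x²⟩ = ∫ x²·|χ|² dx / ∫|χ|² dx (integrals over the domain).
Gaussian moments: ∫x^(2j)·e^(−2αx²) dx = (2j−1)!!/(4α)^j · √(π/(2α)), odd powers integrate to 0; here √(π/(2α)) = 0.86487.
State is unnormalized: ∫|χ|² dx = 0.86487, and ∫χ*·x²·χ dx = 0.10296, so ⟨x²⟩ = 0.10296 / 0.86487.
⟨x²⟩ = 0.11905.

0.119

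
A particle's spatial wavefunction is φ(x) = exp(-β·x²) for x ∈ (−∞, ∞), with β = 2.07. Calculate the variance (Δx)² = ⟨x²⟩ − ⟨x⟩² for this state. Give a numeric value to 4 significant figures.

0.1208

Compute ⟨x⟩ and ⟨x²⟩ separately, then (Δx)² = ⟨x²⟩ − ⟨x⟩².
Gaussian moments: ∫x^(2j)·e^(−2βx²) dx = (2j−1)!!/(4β)^j · √(π/(2β)), odd powers integrate to 0; here √(π/(2β)) = 0.87111.
Normalization: ∫|φ|² dx = 0.87111.
⟨x⟩ = 0.0000 and ⟨x²⟩ = 0.12077.
(Δx)² = 0.12077 − (0.0000)² = 0.12077.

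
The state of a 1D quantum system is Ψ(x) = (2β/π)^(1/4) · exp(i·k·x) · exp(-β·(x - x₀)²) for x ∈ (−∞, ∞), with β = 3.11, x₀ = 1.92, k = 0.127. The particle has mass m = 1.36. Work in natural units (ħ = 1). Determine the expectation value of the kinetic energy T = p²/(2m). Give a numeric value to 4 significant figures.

1.149

T = −(ħ²/2m) d²/dx², so ⟨T⟩ = −(ħ²/2m) ∫ Ψ*·Ψ'' dx; with m = 1.36.
Gaussian moments (u = x − x₀): ∫u^(2j)·e^(−2βu²) du = (2j−1)!!/(4β)^j · √(π/(2β)), odd powers integrate to 0; here √(π/(2β)) = 0.71069. Derivatives: Ψ′ = (ik − 2βu)·Ψ, Ψ″ = ((ik − 2βu)² − 2β)·Ψ; the odd-in-u pieces drop out.
⟨T⟩ = 1.1493.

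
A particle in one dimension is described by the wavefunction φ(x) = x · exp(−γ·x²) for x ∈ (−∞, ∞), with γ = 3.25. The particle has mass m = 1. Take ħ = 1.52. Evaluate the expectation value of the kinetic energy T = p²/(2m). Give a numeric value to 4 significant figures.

11.26

T = −(ħ²/2m) d²/dx², so ⟨T⟩ = −(ħ²/2m) ∫ φ*·φ'' dx / ∫|φ|² dx; with m = 1.
Expand each integrand as polynomial × e^(−2γx²) and use ∫x^(2j)·e^(−2γx²) dx = (2j−1)!!/(4γ)^j · √(π/(2γ)), odd powers → 0; here √(π/(2γ)) = 0.69521. Differentiate with the product rule, d/dx e^(−γx²) = −2γx·e^(−γx²).
State is unnormalized: ∫|φ|² dx = 0.053478, and ∫φ*·(−ħ²/2m · φ'') dx = 0.60233, so ⟨T⟩ = 0.60233 / 0.053478.
⟨T⟩ = 11.263.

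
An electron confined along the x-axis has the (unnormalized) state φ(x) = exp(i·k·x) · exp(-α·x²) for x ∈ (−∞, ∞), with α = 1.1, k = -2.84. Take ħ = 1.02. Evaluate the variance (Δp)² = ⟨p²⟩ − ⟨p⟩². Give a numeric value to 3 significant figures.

1.14

Compute ⟨p⟩ and ⟨p²⟩ separately; (Δp)² = ⟨p²⟩ − ⟨p⟩².
Gaussian moments: ∫x^(2j)·e^(−2αx²) dx = (2j−1)!!/(4α)^j · √(π/(2α)), odd powers integrate to 0; here √(π/(2α)) = 1.1950. Derivatives: φ′ = (ik − 2αx)·φ, φ″ = ((ik − 2αx)² − 2α)·φ; the odd-in-x pieces drop out.
Normalization: ∫|φ|² dx = 1.1950.
⟨p⟩ = -2.8968 and ⟨p²⟩ = 9.5359.
(Δp)² = 9.5359 − (-2.8968)² = 1.1444.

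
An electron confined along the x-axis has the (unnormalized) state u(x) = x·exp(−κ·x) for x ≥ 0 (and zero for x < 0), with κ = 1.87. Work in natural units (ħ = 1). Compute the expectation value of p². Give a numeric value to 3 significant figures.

3.50

p² u = −ħ² d²u/dx²; ⟨p²⟩ = −ħ² ∫ u*·u'' dx / ∫|u|² dx.
Differentiate x·exp(−κ·x) with the product rule; every integrand then reduces to terms xʲ·e^(−2κx) on [0, ∞), with ∫₀^∞ xʲ·e^(−2κx) dx = j!/(2κ)^(j+1).
State is unnormalized: ∫|u|² dx = 0.038231, and ∫u*·(−ħ² u'') dx = 0.13369, so ⟨p²⟩ = 0.13369 / 0.038231.
⟨p²⟩ = 3.4969.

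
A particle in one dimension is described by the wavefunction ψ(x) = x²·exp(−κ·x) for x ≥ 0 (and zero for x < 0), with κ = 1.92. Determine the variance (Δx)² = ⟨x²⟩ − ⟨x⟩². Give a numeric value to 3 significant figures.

Compute ⟨x⟩ and ⟨x²⟩ separately, then (Δx)² = ⟨x²⟩ − ⟨x⟩².
Every integrand reduces to terms xʲ·e^(−2κx) on [0, ∞); use ∫₀^∞ xʲ·e^(−2κx) dx = j!/(2κ)^(j+1).
Normalization: ∫|ψ|² dx = 0.028745.
⟨x⟩ = 1.3021 and ⟨x²⟩ = 2.0345.
(Δx)² = 2.0345 − (1.3021)² = 0.33908.

0.339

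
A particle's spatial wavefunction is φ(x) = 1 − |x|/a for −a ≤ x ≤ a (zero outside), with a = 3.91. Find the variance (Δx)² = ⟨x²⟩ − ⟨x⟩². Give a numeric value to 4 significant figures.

Compute ⟨x⟩ and ⟨x²⟩ separately, then (Δx)² = ⟨x²⟩ − ⟨x⟩².
φ is even, so ∫ over [−a, a] = 2∫₀ᵃ with φ = 1 − x/a there: ∫₀ᵃ (1 − x/a)² dx = a/3, ∫₀ᵃ x²(1 − x/a)² dx = a³/30, ∫₀ᵃ x⁴(1 − x/a)² dx = a⁵/105.
Normalization: ∫|φ|² dx = 2.6067.
⟨x⟩ = 0.0000 and ⟨x²⟩ = 1.5288.
(Δx)² = 1.5288 − (0.0000)² = 1.5288.

1.529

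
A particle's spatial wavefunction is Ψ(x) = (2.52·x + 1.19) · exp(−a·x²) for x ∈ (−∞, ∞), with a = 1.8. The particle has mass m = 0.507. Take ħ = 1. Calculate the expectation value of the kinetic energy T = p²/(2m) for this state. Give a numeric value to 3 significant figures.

T = −(ħ²/2m) d²/dx², so ⟨T⟩ = −(ħ²/2m) ∫ Ψ*·Ψ'' dx / ∫|Ψ|² dx; with m = 0.507.
Expand each integrand as polynomial × e^(−2ax²) and use ∫x^(2j)·e^(−2ax²) dx = (2j−1)!!/(4a)^j · √(π/(2a)), odd powers → 0; here √(π/(2a)) = 0.93417. Differentiate with the product rule, d/dx e^(−ax²) = −2ax·e^(−ax²).
State is unnormalized: ∫|Ψ|² dx = 2.1468, and ∫Ψ*·(−ħ²/2m · Ψ'') dx = 6.7361, so ⟨T⟩ = 6.7361 / 2.1468.
⟨T⟩ = 3.1377.

3.14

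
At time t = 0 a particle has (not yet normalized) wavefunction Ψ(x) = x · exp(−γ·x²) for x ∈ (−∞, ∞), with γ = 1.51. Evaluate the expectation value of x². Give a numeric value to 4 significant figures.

⟨x²⟩ = ∫ x²·|Ψ|² dx / ∫|Ψ|² dx (integrals over the domain).
Expand each integrand as polynomial × e^(−2γx²) and use ∫x^(2j)·e^(−2γx²) dx = (2j−1)!!/(4γ)^j · √(π/(2γ)), odd powers → 0; here √(π/(2γ)) = 1.0199.
State is unnormalized: ∫|Ψ|² dx = 0.16886, and ∫Ψ*·x²·Ψ dx = 0.083872, so ⟨x²⟩ = 0.083872 / 0.16886.
⟨x²⟩ = 0.49669.

0.4967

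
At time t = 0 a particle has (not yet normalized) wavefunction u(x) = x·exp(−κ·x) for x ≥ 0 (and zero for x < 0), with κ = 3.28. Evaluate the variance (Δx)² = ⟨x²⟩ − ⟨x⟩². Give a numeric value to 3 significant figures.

0.0697

Compute ⟨x⟩ and ⟨x²⟩ separately, then (Δx)² = ⟨x²⟩ − ⟨x⟩².
Every integrand reduces to terms xʲ·e^(−2κx) on [0, ∞); use ∫₀^∞ xʲ·e^(−2κx) dx = j!/(2κ)^(j+1).
Normalization: ∫|u|² dx = 0.0070847.
⟨x⟩ = 0.45732 and ⟨x²⟩ = 0.27885.
(Δx)² = 0.27885 − (0.45732)² = 0.069713.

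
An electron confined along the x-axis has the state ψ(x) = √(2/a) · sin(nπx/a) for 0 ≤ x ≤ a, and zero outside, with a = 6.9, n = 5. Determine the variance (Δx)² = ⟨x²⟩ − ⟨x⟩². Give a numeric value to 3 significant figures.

Compute ⟨x⟩ and ⟨x²⟩ separately, then (Δx)² = ⟨x²⟩ − ⟨x⟩².
With sin²θ = (1 − cos2θ)/2 on 0 ≤ x ≤ a: ∫sin²(nπx/a) dx = a/2, ∫x·sin²(nπx/a) dx = a²/4, ∫x²·sin²(nπx/a) dx = a³·(1/6 − 1/(4n²π²)); higher powers xᵏ the same way, integrating xᵏ·cos(2nπx/a) by parts.
⟨x⟩ = 3.4500 and ⟨x²⟩ = 15.774.
(Δx)² = 15.774 − (3.4500)² = 3.8710.

3.87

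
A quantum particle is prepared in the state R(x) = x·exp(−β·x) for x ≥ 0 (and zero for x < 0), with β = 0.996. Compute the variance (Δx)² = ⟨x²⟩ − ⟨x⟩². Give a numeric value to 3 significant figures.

0.756

Compute ⟨x⟩ and ⟨x²⟩ separately, then (Δx)² = ⟨x²⟩ − ⟨x⟩².
Every integrand reduces to terms xʲ·e^(−2βx) on [0, ∞); use ∫₀^∞ xʲ·e^(−2βx) dx = j!/(2β)^(j+1).
Normalization: ∫|R|² dx = 0.25302.
⟨x⟩ = 1.5060 and ⟨x²⟩ = 3.0241.
(Δx)² = 3.0241 − (1.5060)² = 0.75604.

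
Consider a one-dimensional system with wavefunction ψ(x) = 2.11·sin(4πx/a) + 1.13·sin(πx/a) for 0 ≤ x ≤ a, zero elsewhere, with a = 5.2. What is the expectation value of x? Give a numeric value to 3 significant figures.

2.54

⟨x⟩ = ∫ x·|ψ|² dx / ∫|ψ|² dx (integrals over the domain).
On 0 ≤ x ≤ a (j ≠ l): ∫sin²(jπx/a) dx = a/2, ∫sin(jπx/a)·sin(lπx/a) dx = 0; diagonal moments ∫x·sin²(jπx/a) dx = a²/4, ∫x²·sin²(jπx/a) dx = a³·(1/6 − 1/(4j²π²)); cross terms ∫x·sin(jπx/a)·sin(lπx/a) dx = 0 for j + l even and −4jla²/(π²(j² − l²)²) for j + l odd, ∫x²·sin(jπx/a)·sin(lπx/a) dx = (−1)^(j+l)·4jla³/(π²(j² − l²)²); higher powers the same way via product-to-sum and parts.
State is unnormalized: ∫|ψ|² dx = 14.895, and ∫ψ*·x·ψ dx = 37.799, so ⟨x⟩ = 37.799 / 14.895.
⟨x⟩ = 2.5376.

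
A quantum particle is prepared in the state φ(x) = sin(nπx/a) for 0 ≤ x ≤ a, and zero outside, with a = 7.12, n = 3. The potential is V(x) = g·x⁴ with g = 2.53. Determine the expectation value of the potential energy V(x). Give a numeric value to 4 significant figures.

⟨V⟩ = ∫ V(x)·|φ|² dx / ∫|φ|² dx.
With sin²θ = (1 − cos2θ)/2 on 0 ≤ x ≤ a: ∫sin²(nπx/a) dx = a/2, ∫x·sin²(nπx/a) dx = a²/4, ∫x²·sin²(nπx/a) dx = a³·(1/6 − 1/(4n²π²)); higher powers xᵏ the same way, integrating xᵏ·cos(2nπx/a) by parts.
State is unnormalized: ∫|φ|² dx = 3.5600, and ∫φ*·V(x)·φ dx = 4373.2, so ⟨V⟩ = 4373.2 / 3.5600.
⟨V⟩ = 1228.4.

1228.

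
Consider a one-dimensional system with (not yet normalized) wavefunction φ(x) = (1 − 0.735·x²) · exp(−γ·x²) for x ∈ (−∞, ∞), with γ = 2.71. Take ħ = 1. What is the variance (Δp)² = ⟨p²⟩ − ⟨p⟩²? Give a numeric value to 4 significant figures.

Compute ⟨p⟩ and ⟨p²⟩ separately; (Δp)² = ⟨p²⟩ − ⟨p⟩².
Expand each integrand as polynomial × e^(−2γx²) and use ∫x^(2j)·e^(−2γx²) dx = (2j−1)!!/(4γ)^j · √(π/(2γ)), odd powers → 0; here √(π/(2γ)) = 0.76133. Differentiate with the product rule, d/dx e^(−γx²) = −2γx·e^(−γx²).
Normalization: ∫|φ|² dx = 0.66859.
⟨p⟩ = 0.0000 and ⟨p²⟩ = 3.6037.
(Δp)² = 3.6037 − (0.0000)² = 3.6037.

3.604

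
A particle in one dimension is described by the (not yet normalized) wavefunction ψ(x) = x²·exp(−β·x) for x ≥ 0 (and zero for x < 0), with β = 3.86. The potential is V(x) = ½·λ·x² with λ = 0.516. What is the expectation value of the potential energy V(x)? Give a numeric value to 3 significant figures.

⟨V⟩ = ∫ V(x)·|ψ|² dx / ∫|ψ|² dx.
Every integrand reduces to terms xʲ·e^(−2βx) on [0, ∞); use ∫₀^∞ xʲ·e^(−2βx) dx = j!/(2β)^(j+1).
State is unnormalized: ∫|ψ|² dx = 0.00087524, and ∫ψ*·V(x)·ψ dx = 0.00011367, so ⟨V⟩ = 0.00011367 / 0.00087524.
⟨V⟩ = 0.12987.

0.130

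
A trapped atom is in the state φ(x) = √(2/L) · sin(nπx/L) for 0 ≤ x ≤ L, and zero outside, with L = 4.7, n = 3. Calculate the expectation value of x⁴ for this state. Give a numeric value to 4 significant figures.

⟨x⁴⟩ = ∫ x⁴·|φ|² dx (integrals over the domain).
With sin²θ = (1 − cos2θ)/2 on 0 ≤ x ≤ L: ∫sin²(nπx/L) dx = L/2, ∫x·sin²(nπx/L) dx = L²/4, ∫x²·sin²(nπx/L) dx = L³·(1/6 − 1/(4n²π²)); higher powers xᵏ the same way, integrating xᵏ·cos(2nπx/L) by parts.
⟨x⁴⟩ = 92.193.

92.19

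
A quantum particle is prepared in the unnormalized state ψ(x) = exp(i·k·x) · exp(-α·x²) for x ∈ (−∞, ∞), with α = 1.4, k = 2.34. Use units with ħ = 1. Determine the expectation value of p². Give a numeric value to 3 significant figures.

p² ψ = −ħ² d²ψ/dx²; ⟨p²⟩ = −ħ² ∫ ψ*·ψ'' dx / ∫|ψ|² dx.
Gaussian moments: ∫x^(2j)·e^(−2αx²) dx = (2j−1)!!/(4α)^j · √(π/(2α)), odd powers integrate to 0; here √(π/(2α)) = 1.0592. Derivatives: ψ′ = (ik − 2αx)·ψ, ψ″ = ((ik − 2αx)² − 2α)·ψ; the odd-in-x pieces drop out.
State is unnormalized: ∫|ψ|² dx = 1.0592, and ∫ψ*·(−ħ² ψ'') dx = 7.2829, so ⟨p²⟩ = 7.2829 / 1.0592.
⟨p²⟩ = 6.8756.

6.88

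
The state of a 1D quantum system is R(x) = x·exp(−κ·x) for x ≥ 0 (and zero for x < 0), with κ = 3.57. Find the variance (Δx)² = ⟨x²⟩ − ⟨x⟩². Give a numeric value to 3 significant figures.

Compute ⟨x⟩ and ⟨x²⟩ separately, then (Δx)² = ⟨x²⟩ − ⟨x⟩².
Every integrand reduces to terms xʲ·e^(−2κx) on [0, ∞); use ∫₀^∞ xʲ·e^(−2κx) dx = j!/(2κ)^(j+1).
Normalization: ∫|R|² dx = 0.0054946.
⟨x⟩ = 0.42017 and ⟨x²⟩ = 0.23539.
(Δx)² = 0.23539 − (0.42017)² = 0.058847.

0.0588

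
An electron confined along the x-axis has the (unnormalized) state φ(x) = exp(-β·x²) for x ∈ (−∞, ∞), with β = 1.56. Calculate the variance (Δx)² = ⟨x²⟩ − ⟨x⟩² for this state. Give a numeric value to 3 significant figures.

Compute ⟨x⟩ and ⟨x²⟩ separately, then (Δx)² = ⟨x²⟩ − ⟨x⟩².
Gaussian moments: ∫x^(2j)·e^(−2βx²) dx = (2j−1)!!/(4β)^j · √(π/(2β)), odd powers integrate to 0; here √(π/(2β)) = 1.0035.
Normalization: ∫|φ|² dx = 1.0035.
⟨x⟩ = 0.0000 and ⟨x²⟩ = 0.16026.
(Δx)² = 0.16026 − (0.0000)² = 0.16026.

0.160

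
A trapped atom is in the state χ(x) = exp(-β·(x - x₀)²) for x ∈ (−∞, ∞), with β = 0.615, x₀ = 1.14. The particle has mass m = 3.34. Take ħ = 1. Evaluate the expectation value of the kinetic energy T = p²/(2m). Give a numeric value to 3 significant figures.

0.0921

T = −(ħ²/2m) d²/dx², so ⟨T⟩ = −(ħ²/2m) ∫ χ*·χ'' dx / ∫|χ|² dx; with m = 3.34.
Gaussian moments (u = x − x₀): ∫u^(2j)·e^(−2βu²) du = (2j−1)!!/(4β)^j · √(π/(2β)), odd powers integrate to 0; here √(π/(2β)) = 1.5982. Derivatives: d/dx e^(−βu²) = −2βu·e^(−βu²), d²/dx² e^(−βu²) = (4β²u² − 2β)·e^(−βu²).
State is unnormalized: ∫|χ|² dx = 1.5982, and ∫χ*·(−ħ²/2m · χ'') dx = 0.14714, so ⟨T⟩ = 0.14714 / 1.5982.
⟨T⟩ = 0.092066.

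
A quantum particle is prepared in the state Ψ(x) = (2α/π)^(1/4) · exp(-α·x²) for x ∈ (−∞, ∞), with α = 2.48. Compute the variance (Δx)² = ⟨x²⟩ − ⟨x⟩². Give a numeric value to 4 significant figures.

0.1008

Compute ⟨x⟩ and ⟨x²⟩ separately, then (Δx)² = ⟨x²⟩ − ⟨x⟩².
Gaussian moments: ∫x^(2j)·e^(−2αx²) dx = (2j−1)!!/(4α)^j · √(π/(2α)), odd powers integrate to 0; here √(π/(2α)) = 0.79586.
⟨x⟩ = 0.0000 and ⟨x²⟩ = 0.10081.
(Δx)² = 0.10081 − (0.0000)² = 0.10081.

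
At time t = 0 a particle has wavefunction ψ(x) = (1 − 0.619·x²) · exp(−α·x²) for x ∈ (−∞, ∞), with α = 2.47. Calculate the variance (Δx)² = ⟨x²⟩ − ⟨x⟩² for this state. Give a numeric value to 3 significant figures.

0.0780

Compute ⟨x⟩ and ⟨x²⟩ separately, then (Δx)² = ⟨x²⟩ − ⟨x⟩².
Expand each integrand as polynomial × e^(−2αx²) and use ∫x^(2j)·e^(−2αx²) dx = (2j−1)!!/(4α)^j · √(π/(2α)), odd powers → 0; here √(π/(2α)) = 0.79746.
Normalization: ∫|ψ|² dx = 0.70693.
⟨x⟩ = 0.0000 and ⟨x²⟩ = 0.077979.
(Δx)² = 0.077979 − (0.0000)² = 0.077979.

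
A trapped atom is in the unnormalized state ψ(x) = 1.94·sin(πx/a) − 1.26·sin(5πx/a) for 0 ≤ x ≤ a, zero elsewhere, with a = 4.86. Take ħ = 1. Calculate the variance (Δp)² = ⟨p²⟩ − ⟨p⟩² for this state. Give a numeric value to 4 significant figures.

3.393

Compute ⟨p⟩ and ⟨p²⟩ separately; (Δp)² = ⟨p²⟩ − ⟨p⟩².
d²/dx² sin(jπx/a) = −(jπ/a)²·sin(jπx/a); on 0 ≤ x ≤ a, ∫sin²(jπx/a) dx = a/2 and ∫sin(jπx/a)·sin(lπx/a) dx = 0 for j ≠ l, so only diagonal terms survive in ∫|ψ|² and ∫ψ·ψ″; ∫ψ·ψ′ dx = [ψ²/2] between the walls = 0.
Normalization: ∫|ψ|² dx = 13.003.
⟨p⟩ = 0.0000 and ⟨p²⟩ = 3.3931.
(Δp)² = 3.3931 − (0.0000)² = 3.3931.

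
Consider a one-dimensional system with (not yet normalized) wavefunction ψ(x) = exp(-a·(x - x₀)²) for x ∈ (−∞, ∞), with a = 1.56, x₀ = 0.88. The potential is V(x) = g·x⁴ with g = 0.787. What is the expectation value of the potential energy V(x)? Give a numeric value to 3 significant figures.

1.12

⟨V⟩ = ∫ V(x)·|ψ|² dx / ∫|ψ|² dx.
Gaussian moments (u = x − x₀): ∫u^(2j)·e^(−2au²) du = (2j−1)!!/(4a)^j · √(π/(2a)), odd powers integrate to 0; here √(π/(2a)) = 1.0035.
State is unnormalized: ∫|ψ|² dx = 1.0035, and ∫ψ*·V(x)·ψ dx = 1.1225, so ⟨V⟩ = 1.1225 / 1.0035.
⟨V⟩ = 1.1186.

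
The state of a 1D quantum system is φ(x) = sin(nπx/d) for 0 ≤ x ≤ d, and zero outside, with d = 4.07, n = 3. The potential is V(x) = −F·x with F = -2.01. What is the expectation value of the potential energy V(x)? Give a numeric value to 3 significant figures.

⟨V⟩ = ∫ V(x)·|φ|² dx / ∫|φ|² dx.
With sin²θ = (1 − cos2θ)/2 on 0 ≤ x ≤ d: ∫sin²(nπx/d) dx = d/2, ∫x·sin²(nπx/d) dx = d²/4, ∫x²·sin²(nπx/d) dx = d³·(1/6 − 1/(4n²π²)); higher powers xᵏ the same way, integrating xᵏ·cos(2nπx/d) by parts.
State is unnormalized: ∫|φ|² dx = 2.0350, and ∫φ*·V(x)·φ dx = 8.3239, so ⟨V⟩ = 8.3239 / 2.0350.
⟨V⟩ = 4.0904.

4.09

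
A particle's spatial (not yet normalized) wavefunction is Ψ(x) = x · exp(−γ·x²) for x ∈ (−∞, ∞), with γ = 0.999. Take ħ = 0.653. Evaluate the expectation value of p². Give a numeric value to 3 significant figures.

p² Ψ = −ħ² d²Ψ/dx²; ⟨p²⟩ = −ħ² ∫ Ψ*·Ψ'' dx / ∫|Ψ|² dx.
Expand each integrand as polynomial × e^(−2γx²) and use ∫x^(2j)·e^(−2γx²) dx = (2j−1)!!/(4γ)^j · √(π/(2γ)), odd powers → 0; here √(π/(2γ)) = 1.2539. Differentiate with the product rule, d/dx e^(−γx²) = −2γx·e^(−γx²).
State is unnormalized: ∫|Ψ|² dx = 0.31380, and ∫Ψ*·(−ħ² Ψ'') dx = 0.40102, so ⟨p²⟩ = 0.40102 / 0.31380.
⟨p²⟩ = 1.2779.

1.28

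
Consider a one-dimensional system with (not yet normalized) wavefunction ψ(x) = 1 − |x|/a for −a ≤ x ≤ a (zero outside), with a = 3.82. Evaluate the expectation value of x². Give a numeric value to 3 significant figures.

⟨x²⟩ = ∫ x²·|ψ|² dx / ∫|ψ|² dx (integrals over the domain).
ψ is even, so ∫ over [−a, a] = 2∫₀ᵃ with ψ = 1 − x/a there: ∫₀ᵃ (1 − x/a)² dx = a/3, ∫₀ᵃ x²(1 − x/a)² dx = a³/30, ∫₀ᵃ x⁴(1 − x/a)² dx = a⁵/105.
State is unnormalized: ∫|ψ|² dx = 2.5467, and ∫ψ*·x²·ψ dx = 3.7162, so ⟨x²⟩ = 3.7162 / 2.5467.
⟨x²⟩ = 1.4592.

1.46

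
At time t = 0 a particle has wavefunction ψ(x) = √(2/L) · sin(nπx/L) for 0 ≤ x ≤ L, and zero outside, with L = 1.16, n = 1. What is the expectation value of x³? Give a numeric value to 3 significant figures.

0.272

⟨x³⟩ = ∫ x³·|ψ|² dx (integrals over the domain).
With sin²θ = (1 − cos2θ)/2 on 0 ≤ x ≤ L: ∫sin²(nπx/L) dx = L/2, ∫x·sin²(nπx/L) dx = L²/4, ∫x²·sin²(nπx/L) dx = L³·(1/6 − 1/(4n²π²)); higher powers xᵏ the same way, integrating xᵏ·cos(2nπx/L) by parts.
⟨x³⟩ = 0.27161.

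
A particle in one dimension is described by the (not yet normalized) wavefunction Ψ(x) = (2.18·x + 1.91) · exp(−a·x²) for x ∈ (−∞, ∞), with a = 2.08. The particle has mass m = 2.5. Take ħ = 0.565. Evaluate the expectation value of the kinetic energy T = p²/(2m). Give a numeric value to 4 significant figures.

0.1688

T = −(ħ²/2m) d²/dx², so ⟨T⟩ = −(ħ²/2m) ∫ Ψ*·Ψ'' dx / ∫|Ψ|² dx; with m = 2.5.
Expand each integrand as polynomial × e^(−2ax²) and use ∫x^(2j)·e^(−2ax²) dx = (2j−1)!!/(4a)^j · √(π/(2a)), odd powers → 0; here √(π/(2a)) = 0.86902. Differentiate with the product rule, d/dx e^(−ax²) = −2ax·e^(−ax²).
State is unnormalized: ∫|Ψ|² dx = 3.6666, and ∫Ψ*·(−ħ²/2m · Ψ'') dx = 0.61876, so ⟨T⟩ = 0.61876 / 3.6666.
⟨T⟩ = 0.16875.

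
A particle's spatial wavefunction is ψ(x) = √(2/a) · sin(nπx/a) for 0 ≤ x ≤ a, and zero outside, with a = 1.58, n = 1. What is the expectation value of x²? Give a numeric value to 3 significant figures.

0.706

⟨x²⟩ = ∫ x²·|ψ|² dx (integrals over the domain).
With sin²θ = (1 − cos2θ)/2 on 0 ≤ x ≤ a: ∫sin²(nπx/a) dx = a/2, ∫x·sin²(nπx/a) dx = a²/4, ∫x²·sin²(nπx/a) dx = a³·(1/6 − 1/(4n²π²)); higher powers xᵏ the same way, integrating xᵏ·cos(2nπx/a) by parts.
⟨x²⟩ = 0.70566.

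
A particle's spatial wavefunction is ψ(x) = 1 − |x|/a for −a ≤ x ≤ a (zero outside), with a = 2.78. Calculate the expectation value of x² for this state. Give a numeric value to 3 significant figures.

⟨x²⟩ = ∫ x²·|ψ|² dx / ∫|ψ|² dx (integrals over the domain).
ψ is even, so ∫ over [−a, a] = 2∫₀ᵃ with ψ = 1 − x/a there: ∫₀ᵃ (1 − x/a)² dx = a/3, ∫₀ᵃ x²(1 − x/a)² dx = a³/30, ∫₀ᵃ x⁴(1 − x/a)² dx = a⁵/105.
State is unnormalized: ∫|ψ|² dx = 1.8533, and ∫ψ*·x²·ψ dx = 1.4323, so ⟨x²⟩ = 1.4323 / 1.8533.
⟨x²⟩ = 0.77284.

0.773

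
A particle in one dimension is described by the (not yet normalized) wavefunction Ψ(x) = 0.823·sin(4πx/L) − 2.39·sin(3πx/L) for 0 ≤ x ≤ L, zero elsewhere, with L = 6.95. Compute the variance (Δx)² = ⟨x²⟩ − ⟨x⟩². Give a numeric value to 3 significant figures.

Compute ⟨x⟩ and ⟨x²⟩ separately, then (Δx)² = ⟨x²⟩ − ⟨x⟩².
On 0 ≤ x ≤ L (j ≠ l): ∫sin²(jπx/L) dx = L/2, ∫sin(jπx/L)·sin(lπx/L) dx = 0; diagonal moments ∫x·sin²(jπx/L) dx = L²/4, ∫x²·sin²(jπx/L) dx = L³·(1/6 − 1/(4j²π²)); cross terms ∫x·sin(jπx/L)·sin(lπx/L) dx = 0 for j + l even and −4jlL²/(π²(j² − l²)²) for j + l odd, ∫x²·sin(jπx/L)·sin(lπx/L) dx = (−1)^(j+l)·4jlL³/(π²(j² − l²)²); higher powers the same way via product-to-sum and parts.
Normalization: ∫|Ψ|² dx = 22.203.
⟨x⟩ = 4.3244 and ⟨x²⟩ = 21.745.
(Δx)² = 21.745 − (4.3244)² = 3.0444.

3.04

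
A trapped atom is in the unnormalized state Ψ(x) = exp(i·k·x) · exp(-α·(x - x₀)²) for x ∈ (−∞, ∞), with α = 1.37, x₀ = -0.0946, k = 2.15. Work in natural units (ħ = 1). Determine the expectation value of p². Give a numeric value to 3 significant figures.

p² Ψ = −ħ² d²Ψ/dx²; ⟨p²⟩ = −ħ² ∫ Ψ*·Ψ'' dx / ∫|Ψ|² dx.
Gaussian moments (u = x − x₀): ∫u^(2j)·e^(−2αu²) du = (2j−1)!!/(4α)^j · √(π/(2α)), odd powers integrate to 0; here √(π/(2α)) = 1.0708. Derivatives: Ψ′ = (ik − 2αu)·Ψ, Ψ″ = ((ik − 2αu)² − 2α)·Ψ; the odd-in-u pieces drop out.
State is unnormalized: ∫|Ψ|² dx = 1.0708, and ∫Ψ*·(−ħ² Ψ'') dx = 6.4166, so ⟨p²⟩ = 6.4166 / 1.0708.
⟨p²⟩ = 5.9925.

5.99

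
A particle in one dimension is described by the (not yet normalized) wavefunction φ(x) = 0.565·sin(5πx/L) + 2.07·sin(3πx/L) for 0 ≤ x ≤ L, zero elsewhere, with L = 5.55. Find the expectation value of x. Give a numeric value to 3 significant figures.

⟨x⟩ = ∫ x·|φ|² dx / ∫|φ|² dx (integrals over the domain).
On 0 ≤ x ≤ L (j ≠ l): ∫sin²(jπx/L) dx = L/2, ∫sin(jπx/L)·sin(lπx/L) dx = 0; diagonal moments ∫x·sin²(jπx/L) dx = L²/4, ∫x²·sin²(jπx/L) dx = L³·(1/6 − 1/(4j²π²)); cross terms ∫x·sin(jπx/L)·sin(lπx/L) dx = 0 for j + l even and −4jlL²/(π²(j² − l²)²) for j + l odd, ∫x²·sin(jπx/L)·sin(lπx/L) dx = (−1)^(j+l)·4jlL³/(π²(j² − l²)²); higher powers the same way via product-to-sum and parts.
State is unnormalized: ∫|φ|² dx = 12.776, and ∫φ*·x·φ dx = 35.455, so ⟨x⟩ = 35.455 / 12.776.
⟨x⟩ = 2.7750.

2.78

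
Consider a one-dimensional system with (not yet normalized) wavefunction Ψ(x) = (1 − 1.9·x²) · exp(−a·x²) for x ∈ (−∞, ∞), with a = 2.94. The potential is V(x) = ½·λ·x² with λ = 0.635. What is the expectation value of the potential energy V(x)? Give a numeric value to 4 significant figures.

⟨V⟩ = ∫ V(x)·|Ψ|² dx / ∫|Ψ|² dx.
Expand each integrand as polynomial × e^(−2ax²) and use ∫x^(2j)·e^(−2ax²) dx = (2j−1)!!/(4a)^j · √(π/(2a)), odd powers → 0; here √(π/(2a)) = 0.73095.
State is unnormalized: ∫|Ψ|² dx = 0.55200, and ∫Ψ*·V(x)·Ψ dx = 0.0083310, so ⟨V⟩ = 0.0083310 / 0.55200.
⟨V⟩ = 0.015093.

0.01509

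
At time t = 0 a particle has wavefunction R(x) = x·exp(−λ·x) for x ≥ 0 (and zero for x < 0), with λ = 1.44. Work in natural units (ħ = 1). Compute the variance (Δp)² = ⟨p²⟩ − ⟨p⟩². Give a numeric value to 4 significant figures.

2.074

Compute ⟨p⟩ and ⟨p²⟩ separately; (Δp)² = ⟨p²⟩ − ⟨p⟩².
Differentiate x·exp(−λ·x) with the product rule; every integrand then reduces to terms xʲ·e^(−2λx) on [0, ∞), with ∫₀^∞ xʲ·e^(−2λx) dx = j!/(2λ)^(j+1).
Normalization: ∫|R|² dx = 0.083724.
⟨p⟩ = 0.0000 and ⟨p²⟩ = 2.0736.
(Δp)² = 2.0736 − (0.0000)² = 2.0736.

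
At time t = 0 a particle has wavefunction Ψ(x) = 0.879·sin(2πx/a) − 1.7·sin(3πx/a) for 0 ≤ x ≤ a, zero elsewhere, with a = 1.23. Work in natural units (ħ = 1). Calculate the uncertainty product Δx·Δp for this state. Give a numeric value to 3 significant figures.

Δx = √(⟨x²⟩−⟨x⟩²), Δp = √(⟨p²⟩−⟨p⟩²).
On 0 ≤ x ≤ a (j ≠ l): ∫sin²(jπx/a) dx = a/2, ∫sin(jπx/a)·sin(lπx/a) dx = 0; diagonal moments ∫x·sin²(jπx/a) dx = a²/4, ∫x²·sin²(jπx/a) dx = a³·(1/6 − 1/(4j²π²)); cross terms ∫x·sin(jπx/a)·sin(lπx/a) dx = 0 for j + l even and −4jla²/(π²(j² − l²)²) for j + l odd, ∫x²·sin(jπx/a)·sin(lπx/a) dx = (−1)^(j+l)·4jla³/(π²(j² − l²)²); higher powers the same way via product-to-sum and parts. d²/dx² sin(jπx/a) = −(jπ/a)²·sin(jπx/a); on 0 ≤ x ≤ a, ∫sin²(jπx/a) dx = a/2 and ∫sin(jπx/a)·sin(lπx/a) dx = 0 for j ≠ l, so only diagonal terms survive in ∫|Ψ|² and ∫Ψ·Ψ″; ∫Ψ·Ψ′ dx = [Ψ²/2] between the walls = 0.
Normalization: ∫|Ψ|² dx = 2.2525.
⟨x⟩ = 0.81025, ⟨x²⟩ = 0.73369 ⇒ Δx = 0.27784.
⟨p⟩ = 0.0000, ⟨p²⟩ = 51.832 ⇒ Δp = 7.1994.
Δx·Δp = 2.0003.

2.00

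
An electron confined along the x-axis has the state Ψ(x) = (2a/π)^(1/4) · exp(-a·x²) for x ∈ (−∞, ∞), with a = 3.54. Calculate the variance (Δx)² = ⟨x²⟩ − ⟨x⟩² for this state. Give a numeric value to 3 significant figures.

Compute ⟨x⟩ and ⟨x²⟩ separately, then (Δx)² = ⟨x²⟩ − ⟨x⟩².
Gaussian moments: ∫x^(2j)·e^(−2ax²) dx = (2j−1)!!/(4a)^j · √(π/(2a)), odd powers integrate to 0; here √(π/(2a)) = 0.66613.
⟨x⟩ = 0.0000 and ⟨x²⟩ = 0.070621.
(Δx)² = 0.070621 − (0.0000)² = 0.070621.

0.0706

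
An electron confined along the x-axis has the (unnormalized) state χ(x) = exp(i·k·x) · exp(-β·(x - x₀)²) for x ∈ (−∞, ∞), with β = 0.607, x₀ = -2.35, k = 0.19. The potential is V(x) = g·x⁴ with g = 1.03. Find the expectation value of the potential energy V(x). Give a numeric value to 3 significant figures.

⟨V⟩ = ∫ V(x)·|χ|² dx / ∫|χ|² dx.
Gaussian moments (u = x − x₀): ∫u^(2j)·e^(−2βu²) du = (2j−1)!!/(4β)^j · √(π/(2β)), odd powers integrate to 0; here √(π/(2β)) = 1.6087.
State is unnormalized: ∫|χ|² dx = 1.6087, and ∫χ*·V(x)·χ dx = 73.988, so ⟨V⟩ = 73.988 / 1.6087.
⟨V⟩ = 45.994.

46.0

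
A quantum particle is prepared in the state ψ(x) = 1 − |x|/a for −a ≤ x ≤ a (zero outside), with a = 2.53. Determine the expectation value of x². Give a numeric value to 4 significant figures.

0.6401

⟨x²⟩ = ∫ x²·|ψ|² dx / ∫|ψ|² dx (integrals over the domain).
ψ is even, so ∫ over [−a, a] = 2∫₀ᵃ with ψ = 1 − x/a there: ∫₀ᵃ (1 − x/a)² dx = a/3, ∫₀ᵃ x²(1 − x/a)² dx = a³/30, ∫₀ᵃ x⁴(1 − x/a)² dx = a⁵/105.
State is unnormalized: ∫|ψ|² dx = 1.6867, and ∫ψ*·x²·ψ dx = 1.0796, so ⟨x²⟩ = 1.0796 / 1.6867.
⟨x²⟩ = 0.64009.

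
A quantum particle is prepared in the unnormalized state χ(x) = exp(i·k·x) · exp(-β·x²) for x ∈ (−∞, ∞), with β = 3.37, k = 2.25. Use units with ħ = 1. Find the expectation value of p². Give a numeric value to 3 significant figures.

8.43

p² χ = −ħ² d²χ/dx²; ⟨p²⟩ = −ħ² ∫ χ*·χ'' dx / ∫|χ|² dx.
Gaussian moments: ∫x^(2j)·e^(−2βx²) dx = (2j−1)!!/(4β)^j · √(π/(2β)), odd powers integrate to 0; here √(π/(2β)) = 0.68272. Derivatives: χ′ = (ik − 2βx)·χ, χ″ = ((ik − 2βx)² − 2β)·χ; the odd-in-x pieces drop out.
State is unnormalized: ∫|χ|² dx = 0.68272, and ∫χ*·(−ħ² χ'') dx = 5.7571, so ⟨p²⟩ = 5.7571 / 0.68272.
⟨p²⟩ = 8.4325.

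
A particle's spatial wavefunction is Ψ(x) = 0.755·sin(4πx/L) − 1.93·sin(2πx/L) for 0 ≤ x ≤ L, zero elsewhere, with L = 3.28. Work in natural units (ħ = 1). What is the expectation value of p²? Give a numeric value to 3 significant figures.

p² Ψ = −ħ² d²Ψ/dx²; ⟨p²⟩ = −ħ² ∫ Ψ*·Ψ'' dx / ∫|Ψ|² dx.
d²/dx² sin(jπx/L) = −(jπ/L)²·sin(jπx/L); on 0 ≤ x ≤ L, ∫sin²(jπx/L) dx = L/2 and ∫sin(jπx/L)·sin(lπx/L) dx = 0 for j ≠ l, so only diagonal terms survive in ∫|Ψ|² and ∫Ψ·Ψ″; ∫Ψ·Ψ′ dx = [Ψ²/2] between the walls = 0.
State is unnormalized: ∫|Ψ|² dx = 7.0437, and ∫Ψ*·(−ħ² Ψ'') dx = 36.138, so ⟨p²⟩ = 36.138 / 7.0437.
⟨p²⟩ = 5.1306.

5.13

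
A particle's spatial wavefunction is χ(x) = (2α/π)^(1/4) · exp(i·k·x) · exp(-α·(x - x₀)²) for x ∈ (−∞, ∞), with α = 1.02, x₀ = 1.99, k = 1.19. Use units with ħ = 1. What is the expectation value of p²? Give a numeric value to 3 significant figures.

p² χ = −ħ² d²χ/dx²; ⟨p²⟩ = −ħ² ∫ χ*·χ'' dx.
Gaussian moments (u = x − x₀): ∫u^(2j)·e^(−2αu²) du = (2j−1)!!/(4α)^j · √(π/(2α)), odd powers integrate to 0; here √(π/(2α)) = 1.2410. Derivatives: χ′ = (ik − 2αu)·χ, χ″ = ((ik − 2αu)² − 2α)·χ; the odd-in-u pieces drop out.
⟨p²⟩ = 2.4361.

2.44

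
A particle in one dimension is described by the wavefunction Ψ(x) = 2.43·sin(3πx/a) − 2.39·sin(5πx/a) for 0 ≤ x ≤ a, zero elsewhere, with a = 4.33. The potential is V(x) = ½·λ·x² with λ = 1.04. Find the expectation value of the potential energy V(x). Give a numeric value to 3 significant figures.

2.75

⟨V⟩ = ∫ V(x)·|Ψ|² dx / ∫|Ψ|² dx.
On 0 ≤ x ≤ a (j ≠ l): ∫sin²(jπx/a) dx = a/2, ∫sin(jπx/a)·sin(lπx/a) dx = 0; diagonal moments ∫x·sin²(jπx/a) dx = a²/4, ∫x²·sin²(jπx/a) dx = a³·(1/6 − 1/(4j²π²)); cross terms ∫x·sin(jπx/a)·sin(lπx/a) dx = 0 for j + l even and −4jla²/(π²(j² − l²)²) for j + l odd, ∫x²·sin(jπx/a)·sin(lπx/a) dx = (−1)^(j+l)·4jla³/(π²(j² − l²)²); higher powers the same way via product-to-sum and parts.
State is unnormalized: ∫|Ψ|² dx = 25.151, and ∫Ψ*·V(x)·Ψ dx = 69.145, so ⟨V⟩ = 69.145 / 25.151.
⟨V⟩ = 2.7492.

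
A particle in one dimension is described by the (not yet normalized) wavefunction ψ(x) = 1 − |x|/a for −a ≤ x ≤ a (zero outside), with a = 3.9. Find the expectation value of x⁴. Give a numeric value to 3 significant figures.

6.61

⟨x⁴⟩ = ∫ x⁴·|ψ|² dx / ∫|ψ|² dx (integrals over the domain).
ψ is even, so ∫ over [−a, a] = 2∫₀ᵃ with ψ = 1 − x/a there: ∫₀ᵃ (1 − x/a)² dx = a/3, ∫₀ᵃ x²(1 − x/a)² dx = a³/30, ∫₀ᵃ x⁴(1 − x/a)² dx = a⁵/105.
State is unnormalized: ∫|ψ|² dx = 2.6000, and ∫ψ*·x⁴·ψ dx = 17.186, so ⟨x⁴⟩ = 17.186 / 2.6000.
⟨x⁴⟩ = 6.6098.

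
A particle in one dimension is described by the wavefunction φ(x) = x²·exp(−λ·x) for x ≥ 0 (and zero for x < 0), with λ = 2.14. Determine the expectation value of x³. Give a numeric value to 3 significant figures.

⟨x³⟩ = ∫ x³·|φ|² dx / ∫|φ|² dx (integrals over the domain).
Every integrand reduces to terms xʲ·e^(−2λx) on [0, ∞); use ∫₀^∞ xʲ·e^(−2λx) dx = j!/(2λ)^(j+1).
State is unnormalized: ∫|φ|² dx = 0.016711, and ∫φ*·x³·φ dx = 0.044759, so ⟨x³⟩ = 0.044759 / 0.016711.
⟨x³⟩ = 2.6785.

2.68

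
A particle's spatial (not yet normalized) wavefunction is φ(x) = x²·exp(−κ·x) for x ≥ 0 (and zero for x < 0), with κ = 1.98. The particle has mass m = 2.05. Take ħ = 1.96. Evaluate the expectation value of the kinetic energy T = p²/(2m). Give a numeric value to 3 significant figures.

T = −(ħ²/2m) d²/dx², so ⟨T⟩ = −(ħ²/2m) ∫ φ*·φ'' dx / ∫|φ|² dx; with m = 2.05.
Differentiate x²·exp(−κ·x) with the product rule; every integrand then reduces to terms xʲ·e^(−2κx) on [0, ∞), with ∫₀^∞ xʲ·e^(−2κx) dx = j!/(2κ)^(j+1).
State is unnormalized: ∫|φ|² dx = 0.024645, and ∫φ*·(−ħ²/2m · φ'') dx = 0.030177, so ⟨T⟩ = 0.030177 / 0.024645.
⟨T⟩ = 1.2244.

1.22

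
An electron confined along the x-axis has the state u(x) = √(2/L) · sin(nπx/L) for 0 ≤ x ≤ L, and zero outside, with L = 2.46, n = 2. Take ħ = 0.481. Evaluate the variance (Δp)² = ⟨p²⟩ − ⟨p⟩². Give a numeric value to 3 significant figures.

1.51

Compute ⟨p⟩ and ⟨p²⟩ separately; (Δp)² = ⟨p²⟩ − ⟨p⟩².
d/dx sin(nπx/L) = (nπ/L)·cos(nπx/L) and d²/dx² sin(nπx/L) = −(nπ/L)²·sin(nπx/L); on 0 ≤ x ≤ L, ∫sin²(nπx/L) dx = L/2 and ∫sin(nπx/L)·cos(nπx/L) dx = 0.
⟨p⟩ = 0.0000 and ⟨p²⟩ = 1.5093.
(Δp)² = 1.5093 − (0.0000)² = 1.5093.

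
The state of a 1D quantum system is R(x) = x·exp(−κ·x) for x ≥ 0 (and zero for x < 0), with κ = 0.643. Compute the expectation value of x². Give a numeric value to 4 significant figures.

7.256

⟨x²⟩ = ∫ x²·|R|² dx / ∫|R|² dx (integrals over the domain).
Every integrand reduces to terms xʲ·e^(−2κx) on [0, ∞); use ∫₀^∞ xʲ·e^(−2κx) dx = j!/(2κ)^(j+1).
State is unnormalized: ∫|R|² dx = 0.94039, and ∫R*·x²·R dx = 6.8235, so ⟨x²⟩ = 6.8235 / 0.94039.
⟨x²⟩ = 7.2560.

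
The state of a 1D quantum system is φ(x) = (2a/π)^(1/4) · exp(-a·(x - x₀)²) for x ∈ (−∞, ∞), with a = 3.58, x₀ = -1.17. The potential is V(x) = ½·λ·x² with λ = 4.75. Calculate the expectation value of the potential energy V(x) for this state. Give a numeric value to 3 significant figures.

3.42

⟨V⟩ = ∫ V(x)·|φ|² dx.
Gaussian moments (u = x − x₀): ∫u^(2j)·e^(−2au²) du = (2j−1)!!/(4a)^j · √(π/(2a)), odd powers integrate to 0; here √(π/(2a)) = 0.66240.
⟨V⟩ = 3.4170.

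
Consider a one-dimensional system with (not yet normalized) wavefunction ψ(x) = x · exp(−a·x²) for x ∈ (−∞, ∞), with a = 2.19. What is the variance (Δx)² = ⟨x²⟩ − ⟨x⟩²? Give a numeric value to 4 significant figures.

0.3425

Compute ⟨x⟩ and ⟨x²⟩ separately, then (Δx)² = ⟨x²⟩ − ⟨x⟩².
Expand each integrand as polynomial × e^(−2ax²) and use ∫x^(2j)·e^(−2ax²) dx = (2j−1)!!/(4a)^j · √(π/(2a)), odd powers → 0; here √(π/(2a)) = 0.84691.
Normalization: ∫|ψ|² dx = 0.096679.
⟨x⟩ = 0.0000 and ⟨x²⟩ = 0.34247.
(Δx)² = 0.34247 − (0.0000)² = 0.34247.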